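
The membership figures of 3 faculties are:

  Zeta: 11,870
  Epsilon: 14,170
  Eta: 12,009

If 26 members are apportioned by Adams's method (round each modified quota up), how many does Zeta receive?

8

Standard divisor 38049/26 ≈ 1463.423; standard quotas: Zeta 8.111, Epsilon 9.683, Eta 8.206.
Rounding up gives 9, 10, 9 = 28 seats, so the divisor must be adjusted.
With modified divisor 1540: modified quotas Zeta 7.708, Epsilon 9.201, Eta 7.798.
Rounding up: Zeta 8, Epsilon 10, Eta 8 (total 26).
Zeta receives 8.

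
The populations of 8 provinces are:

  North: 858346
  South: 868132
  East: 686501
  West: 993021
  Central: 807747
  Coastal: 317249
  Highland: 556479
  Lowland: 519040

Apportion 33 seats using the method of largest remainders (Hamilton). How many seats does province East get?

Standard divisor: 5606515 ÷ 33 ≈ 169894.394.
Standard quotas: North 5.0522, South 5.1098, East 4.0408, West 5.8449, Central 4.7544, Coastal 1.8673, Highland 3.2754, Lowland 3.0551.
Lower quotas: North 5, South 5, East 4, West 5, Central 4, Coastal 1, Highland 3, Lowland 3 (sum 30, leaving 3 seats).
Remainders in descending order: Coastal 0.8673, West 0.8449, Central 0.7544, Highland 0.2754, South 0.1098, Lowland 0.0551, North 0.0522, East 0.0408.
Largest remainders: Coastal, West, Central receive the extra seats.
East receives 4.

4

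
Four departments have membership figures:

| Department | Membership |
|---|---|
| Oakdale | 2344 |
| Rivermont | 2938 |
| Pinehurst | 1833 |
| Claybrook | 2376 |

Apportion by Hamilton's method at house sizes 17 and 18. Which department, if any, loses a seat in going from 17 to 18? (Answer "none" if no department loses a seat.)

At 17 seats: Oakdale 4, Rivermont 5, Pinehurst 4, Claybrook 4.
At 18 seats: Oakdale 4, Rivermont 6, Pinehurst 3, Claybrook 5.
Pinehurst drops from 4 to 3.

Pinehurst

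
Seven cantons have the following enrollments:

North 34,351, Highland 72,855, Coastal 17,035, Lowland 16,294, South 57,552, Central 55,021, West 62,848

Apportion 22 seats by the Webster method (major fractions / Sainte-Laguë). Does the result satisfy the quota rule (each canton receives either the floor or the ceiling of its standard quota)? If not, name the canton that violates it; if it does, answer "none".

Standard quotas: North 2.392, Highland 5.073, Coastal 1.186, Lowland 1.135, South 4.007, Central 3.831, West 4.376.
Webster allocation: North 2, Highland 5, Coastal 1, Lowland 1, South 4, Central 4, West 5.
Every allocation lies between the lower and upper quota.

none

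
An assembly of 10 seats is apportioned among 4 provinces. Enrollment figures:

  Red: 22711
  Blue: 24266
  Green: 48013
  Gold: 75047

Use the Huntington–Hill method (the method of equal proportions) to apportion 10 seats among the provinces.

With divisor 16970: modified quotas Red 1.338, Blue 1.430, Green 2.829, Gold 4.422.
Geometric-mean thresholds: Red √(1·2)=1.414, Blue √(1·2)=1.414, Green √(2·3)=2.449, Gold √(4·5)=4.472.
Each quota rounded against its threshold gives Red 1, Blue 2, Green 3, Gold 4 (total 10).

Red 1; Blue 2; Green 3; Gold 4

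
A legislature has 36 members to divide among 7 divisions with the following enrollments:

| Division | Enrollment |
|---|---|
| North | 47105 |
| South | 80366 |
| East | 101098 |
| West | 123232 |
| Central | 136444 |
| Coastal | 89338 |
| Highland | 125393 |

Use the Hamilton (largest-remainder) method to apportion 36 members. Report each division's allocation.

Standard divisor: 702976 ÷ 36 ≈ 19527.111.
Standard quotas: North 2.4123, South 4.1156, East 5.1773, West 6.3108, Central 6.9874, Coastal 4.5751, Highland 6.4215.
Lower quotas: North 2, South 4, East 5, West 6, Central 6, Coastal 4, Highland 6 (sum 33, leaving 3 seats).
Remainders in descending order: Central 0.9874, Coastal 0.5751, Highland 0.4215, North 0.4123, West 0.3108, East 0.1773, South 0.1156.
The surplus seats go to Central, Coastal, Highland.

North=2, South=4, East=5, West=6, Central=7, Coastal=5, Highland=7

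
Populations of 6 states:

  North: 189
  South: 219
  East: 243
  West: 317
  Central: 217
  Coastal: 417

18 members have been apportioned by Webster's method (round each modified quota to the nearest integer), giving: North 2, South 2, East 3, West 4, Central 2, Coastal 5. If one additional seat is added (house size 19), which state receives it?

Priority for the next seat is population ÷ (current seats + 0.5).
Priorities: North 75.600, South 87.600, East 69.429, West 70.444, Central 86.800, Coastal 75.818.
Highest priority: South.

South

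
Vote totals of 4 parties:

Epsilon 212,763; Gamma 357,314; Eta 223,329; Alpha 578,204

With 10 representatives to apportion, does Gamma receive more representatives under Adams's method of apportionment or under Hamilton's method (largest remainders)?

Hamilton

Adams: Epsilon 2, Gamma 2, Eta 2, Alpha 4.
Hamilton: Epsilon 1, Gamma 3, Eta 2, Alpha 4.
Gamma gets 2 under Adams and 3 under Hamilton.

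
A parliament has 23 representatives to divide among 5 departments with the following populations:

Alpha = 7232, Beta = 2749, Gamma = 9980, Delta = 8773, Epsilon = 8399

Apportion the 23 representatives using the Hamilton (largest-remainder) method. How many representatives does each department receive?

The standard divisor is 37133/23 ≈ 1614.478.
Standard quotas: Alpha 4.4795, Beta 1.7027, Gamma 6.1816, Delta 5.4340, Epsilon 5.2023.
Lower quotas: Alpha 4, Beta 1, Gamma 6, Delta 5, Epsilon 5 (sum 21, leaving 2 seats).
Remainders in descending order: Beta 0.7027, Alpha 0.4795, Delta 0.4340, Epsilon 0.2023, Gamma 0.1816.
The surplus seats go to Beta, Alpha.

Alpha=5; Beta=2; Gamma=6; Delta=5; Epsilon=5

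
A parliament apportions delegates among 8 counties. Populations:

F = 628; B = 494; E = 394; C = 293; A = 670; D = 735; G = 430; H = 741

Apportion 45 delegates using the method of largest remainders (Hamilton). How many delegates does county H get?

The standard divisor is 4385/45 ≈ 97.444.
Standard quotas: F 6.445, B 5.070, E 4.043, C 3.007, A 6.876, D 7.543, G 4.413, H 7.604.
Lower quotas: F 6, B 5, E 4, C 3, A 6, D 7, G 4, H 7 (sum 42, leaving 3 seats).
Remainders in descending order: A 0.876, H 0.604, D 0.543, F 0.445, G 0.413, B 0.070, E 0.043, C 0.007.
The surplus seats go to A, H, D.
H receives 8.

8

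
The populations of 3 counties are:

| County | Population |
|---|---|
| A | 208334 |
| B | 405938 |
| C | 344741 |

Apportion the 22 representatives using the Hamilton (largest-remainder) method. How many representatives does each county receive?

Standard divisor: 959013 ÷ 22 ≈ 43591.5.
Standard quotas: A 4.7792, B 9.3123, C 7.9084.
Lower quotas: A 4, B 9, C 7 (sum 20, leaving 2 seats).
Remainders in descending order: C 0.9084, A 0.7792, B 0.3123.
Largest remainders: C, A receive the extra seats.

A=5, B=9, C=8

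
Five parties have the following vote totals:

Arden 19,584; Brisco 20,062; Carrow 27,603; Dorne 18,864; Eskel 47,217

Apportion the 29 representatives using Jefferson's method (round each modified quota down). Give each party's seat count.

Arden 4; Brisco 4; Carrow 6; Dorne 4; Eskel 11

Standard divisor 133330/29 ≈ 4597.586; standard quotas: Arden 4.260, Brisco 4.364, Carrow 6.004, Dorne 4.103, Eskel 10.270.
Rounding down gives 4, 4, 6, 4, 10 = 28 seats, so the divisor must be adjusted.
With modified divisor 4200: modified quotas Arden 4.663, Brisco 4.777, Carrow 6.572, Dorne 4.491, Eskel 11.242.
Rounding down: Arden 4, Brisco 4, Carrow 6, Dorne 4, Eskel 11 (total 29).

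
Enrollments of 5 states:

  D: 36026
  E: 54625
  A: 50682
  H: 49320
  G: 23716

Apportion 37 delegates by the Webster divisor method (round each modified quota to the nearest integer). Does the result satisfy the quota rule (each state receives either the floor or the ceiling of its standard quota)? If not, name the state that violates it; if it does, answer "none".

none

Standard quotas: D 6.218, E 9.428, A 8.748, H 8.513, G 4.093.
Webster allocation: D 6, E 9, A 9, H 9, G 4.
Every allocation lies between the lower and upper quota.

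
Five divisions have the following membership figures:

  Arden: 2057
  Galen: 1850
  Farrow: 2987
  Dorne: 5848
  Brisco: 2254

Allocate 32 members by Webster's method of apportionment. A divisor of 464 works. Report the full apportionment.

Arden=4, Galen=4, Farrow=6, Dorne=13, Brisco=5

With modified divisor 464: modified quotas Arden 4.433, Galen 3.987, Farrow 6.438, Dorne 12.603, Brisco 4.858.
Rounding to the nearest integer: Arden 4, Galen 4, Farrow 6, Dorne 13, Brisco 5 (total 32).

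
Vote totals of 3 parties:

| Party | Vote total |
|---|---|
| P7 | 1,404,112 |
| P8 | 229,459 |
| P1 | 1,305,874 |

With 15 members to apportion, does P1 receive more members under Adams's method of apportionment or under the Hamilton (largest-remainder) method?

Hamilton

Adams: P7 7, P8 2, P1 6.
Hamilton: P7 7, P8 1, P1 7.
P1 gets 6 under Adams and 7 under Hamilton.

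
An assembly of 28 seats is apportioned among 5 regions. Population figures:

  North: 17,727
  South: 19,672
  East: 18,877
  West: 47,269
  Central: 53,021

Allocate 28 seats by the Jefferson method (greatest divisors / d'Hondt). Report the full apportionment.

Standard divisor 156566/28 ≈ 5591.643; standard quotas: North 3.170, South 3.518, East 3.376, West 8.454, Central 9.482.
Rounding down gives 3, 3, 3, 8, 9 = 26 seats, so the divisor must be adjusted.
With modified divisor 5100: modified quotas North 3.476, South 3.857, East 3.701, West 9.268, Central 10.396.
Rounding down: North 3, South 3, East 3, West 9, Central 10 (total 28).

North=3; South=3; East=3; West=9; Central=10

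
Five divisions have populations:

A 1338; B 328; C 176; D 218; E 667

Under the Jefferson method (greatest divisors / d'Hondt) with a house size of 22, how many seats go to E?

Standard divisor 2727/22 ≈ 123.955; standard quotas: A 10.794, B 2.646, C 1.420, D 1.759, E 5.381.
Rounding down gives 10, 2, 1, 1, 5 = 19 seats, so the divisor must be adjusted.
With modified divisor 110.2: modified quotas A 12.142, B 2.976, C 1.597, D 1.978, E 6.053.
Rounding down: A 12, B 2, C 1, D 1, E 6 (total 22).
E receives 6.

6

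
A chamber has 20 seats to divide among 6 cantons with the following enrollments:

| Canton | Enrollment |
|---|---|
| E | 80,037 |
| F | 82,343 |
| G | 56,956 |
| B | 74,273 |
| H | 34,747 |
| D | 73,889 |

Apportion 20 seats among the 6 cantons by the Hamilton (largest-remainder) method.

Standard divisor: 402245 ÷ 20 ≈ 20112.25.
Standard quotas: E 3.9795, F 4.0942, G 2.8319, B 3.6929, H 1.7277, D 3.6738.
Lower quotas: E 3, F 4, G 2, B 3, H 1, D 3 (sum 16, leaving 4 seats).
Remainders in descending order: E 0.9795, G 0.8319, H 0.7277, B 0.6929, D 0.6738, F 0.0942.
The surplus seats go to E, G, H, B.

E: 4, F: 4, G: 3, B: 4, H: 2, D: 3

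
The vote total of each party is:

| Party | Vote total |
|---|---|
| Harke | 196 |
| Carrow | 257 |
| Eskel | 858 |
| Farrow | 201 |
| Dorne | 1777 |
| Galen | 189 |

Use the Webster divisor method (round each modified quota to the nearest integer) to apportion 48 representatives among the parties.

Harke 3; Carrow 3; Eskel 12; Farrow 3; Dorne 24; Galen 3

Standard divisor 3478/48 ≈ 72.458; standard quotas: Harke 2.705, Carrow 3.547, Eskel 11.841, Farrow 2.774, Dorne 24.524, Galen 2.608.
Rounding to the nearest integer gives 3, 4, 12, 3, 25, 3 = 50 seats, so the divisor must be adjusted.
With modified divisor 74: modified quotas Harke 2.649, Carrow 3.473, Eskel 11.595, Farrow 2.716, Dorne 24.014, Galen 2.554.
Rounding to the nearest integer: Harke 3, Carrow 3, Eskel 12, Farrow 3, Dorne 24, Galen 3 (total 48).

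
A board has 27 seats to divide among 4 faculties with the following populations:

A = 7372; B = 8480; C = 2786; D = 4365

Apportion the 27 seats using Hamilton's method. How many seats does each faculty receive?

Total 23003; standard divisor 23003/27 ≈ 851.963.
Standard quotas: A 8.6530, B 9.9535, C 3.2701, D 5.1235.
Lower quotas: A 8, B 9, C 3, D 5 (sum 25, leaving 2 seats).
Remainders in descending order: B 0.9535, A 0.6530, C 0.2701, D 0.1235.
The surplus seats go to B, A.

A 9, B 10, C 3, D 5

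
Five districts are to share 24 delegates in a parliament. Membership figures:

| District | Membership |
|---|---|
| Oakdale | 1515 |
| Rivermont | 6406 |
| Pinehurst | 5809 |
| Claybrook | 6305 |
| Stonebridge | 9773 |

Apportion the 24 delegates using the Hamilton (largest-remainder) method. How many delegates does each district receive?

Oakdale=1; Rivermont=5; Pinehurst=5; Claybrook=5; Stonebridge=8

The standard divisor is 29808/24 = 1242.
Standard quotas: Oakdale 1.2198, Rivermont 5.1578, Pinehurst 4.6771, Claybrook 5.0765, Stonebridge 7.8688.
Lower quotas: Oakdale 1, Rivermont 5, Pinehurst 4, Claybrook 5, Stonebridge 7 (sum 22, leaving 2 seats).
Remainders in descending order: Stonebridge 0.8688, Pinehurst 0.6771, Oakdale 0.2198, Rivermont 0.1578, Claybrook 0.0765.
The surplus seats go to Stonebridge, Pinehurst.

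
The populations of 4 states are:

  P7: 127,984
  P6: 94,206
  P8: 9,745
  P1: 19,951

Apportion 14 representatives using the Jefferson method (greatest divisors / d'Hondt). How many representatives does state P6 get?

Standard divisor 251886/14 ≈ 17991.857; standard quotas: P7 7.113, P6 5.236, P8 0.542, P1 1.109.
Rounding down gives 7, 5, 0, 1 = 13 seats, so the divisor must be adjusted.
With modified divisor 15800: modified quotas P7 8.100, P6 5.962, P8 0.617, P1 1.263.
Rounding down: P7 8, P6 5, P8 0, P1 1 (total 14).
P6 receives 5.

5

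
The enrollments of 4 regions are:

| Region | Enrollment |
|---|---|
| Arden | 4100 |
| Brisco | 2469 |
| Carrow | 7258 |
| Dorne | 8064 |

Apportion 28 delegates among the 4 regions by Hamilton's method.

Arden=5, Brisco=3, Carrow=9, Dorne=11

The standard divisor is 21891/28 ≈ 781.821.
Standard quotas: Arden 5.2442, Brisco 3.1580, Carrow 9.2834, Dorne 10.3144.
Lower quotas: Arden 5, Brisco 3, Carrow 9, Dorne 10 (sum 27, leaving 1 seat).
Remainders in descending order: Dorne 0.3144, Carrow 0.2834, Arden 0.2442, Brisco 0.1580.
The surplus seat goes to Dorne.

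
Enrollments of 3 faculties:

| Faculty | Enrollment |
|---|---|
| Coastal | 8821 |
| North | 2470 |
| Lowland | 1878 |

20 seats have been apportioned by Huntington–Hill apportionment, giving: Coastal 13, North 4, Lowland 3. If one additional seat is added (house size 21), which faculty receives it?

Coastal

Priority for the next seat is population ÷ (√(s·(s+1))).
Priorities: Coastal 653.856, North 552.309, Lowland 542.132.
Highest priority: Coastal.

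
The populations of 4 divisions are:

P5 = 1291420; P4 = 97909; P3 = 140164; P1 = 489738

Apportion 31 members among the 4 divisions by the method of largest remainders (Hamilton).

P5=20, P4=1, P3=2, P1=8

The standard divisor is 2019231/31 ≈ 65136.484.
Standard quotas: P5 19.8264, P4 1.5031, P3 2.1519, P1 7.5186.
Lower quotas: P5 19, P4 1, P3 2, P1 7 (sum 29, leaving 2 seats).
Remainders in descending order: P5 0.8264, P1 0.5186, P4 0.5031, P3 0.1519.
The surplus seats go to P5, P1.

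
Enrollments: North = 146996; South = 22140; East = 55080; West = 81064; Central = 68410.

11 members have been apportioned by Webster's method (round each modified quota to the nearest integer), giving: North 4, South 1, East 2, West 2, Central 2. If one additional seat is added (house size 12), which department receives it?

North

Priority for the next seat is population ÷ (current seats + 0.5).
Priorities: North 32665.778, South 14760.000, East 22032.000, West 32425.600, Central 27364.000.
Highest priority: North.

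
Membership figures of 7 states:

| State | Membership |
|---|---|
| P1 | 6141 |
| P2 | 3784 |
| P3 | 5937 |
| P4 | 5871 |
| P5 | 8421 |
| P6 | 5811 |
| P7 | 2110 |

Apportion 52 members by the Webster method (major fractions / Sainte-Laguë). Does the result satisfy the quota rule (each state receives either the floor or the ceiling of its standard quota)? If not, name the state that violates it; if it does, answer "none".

Standard quotas: P1 8.387, P2 5.168, P3 8.108, P4 8.018, P5 11.501, P6 7.936, P7 2.882.
Webster allocation: P1 8, P2 5, P3 8, P4 8, P5 12, P6 8, P7 3.
Every allocation lies between the lower and upper quota.

none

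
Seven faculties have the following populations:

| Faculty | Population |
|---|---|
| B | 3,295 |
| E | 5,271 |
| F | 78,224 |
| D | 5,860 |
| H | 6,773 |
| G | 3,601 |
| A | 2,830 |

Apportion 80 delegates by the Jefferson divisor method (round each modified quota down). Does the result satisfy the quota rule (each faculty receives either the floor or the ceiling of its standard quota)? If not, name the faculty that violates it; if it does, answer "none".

F

Standard quotas: B 2.490, E 3.984, F 59.118, D 4.429, H 5.119, G 2.721, A 2.139.
Jefferson allocation: B 2, E 4, F 61, D 4, H 5, G 2, A 2.
F has quota 59.118 (lower 59, upper 60) but receives 61 — outside the quota interval.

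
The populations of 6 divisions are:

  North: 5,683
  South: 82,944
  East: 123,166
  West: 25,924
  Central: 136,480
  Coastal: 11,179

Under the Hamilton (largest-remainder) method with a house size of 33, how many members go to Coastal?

1

Total 385376; standard divisor 385376/33 ≈ 11678.061.
Standard quotas: North 0.4866, South 7.1025, East 10.5468, West 2.2199, Central 11.6869, Coastal 0.9573.
Lower quotas: North 0, South 7, East 10, West 2, Central 11, Coastal 0 (sum 30, leaving 3 seats).
Remainders in descending order: Coastal 0.9573, Central 0.6869, East 0.5468, North 0.4866, West 0.2199, South 0.1025.
Largest remainders: Coastal, Central, East receive the extra seats.
Coastal receives 1.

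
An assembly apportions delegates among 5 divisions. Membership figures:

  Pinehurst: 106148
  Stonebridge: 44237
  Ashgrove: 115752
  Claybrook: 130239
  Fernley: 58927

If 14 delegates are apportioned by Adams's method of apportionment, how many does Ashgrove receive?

Standard divisor 455303/14 ≈ 32521.643; standard quotas: Pinehurst 3.264, Stonebridge 1.360, Ashgrove 3.559, Claybrook 4.005, Fernley 1.812.
Rounding up gives 4, 2, 4, 5, 2 = 17 seats, so the divisor must be adjusted.
With modified divisor 41000: modified quotas Pinehurst 2.589, Stonebridge 1.079, Ashgrove 2.823, Claybrook 3.177, Fernley 1.437.
Rounding up: Pinehurst 3, Stonebridge 2, Ashgrove 3, Claybrook 4, Fernley 2 (total 14).
Ashgrove receives 3.

3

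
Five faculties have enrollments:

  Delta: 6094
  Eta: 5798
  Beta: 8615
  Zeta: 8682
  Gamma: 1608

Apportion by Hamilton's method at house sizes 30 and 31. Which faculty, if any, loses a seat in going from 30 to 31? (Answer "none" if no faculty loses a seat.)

At 30 seats: Delta 6, Eta 6, Beta 8, Zeta 8, Gamma 2.
At 31 seats: Delta 6, Eta 6, Beta 9, Zeta 9, Gamma 1.
Gamma drops from 2 to 1.

Gamma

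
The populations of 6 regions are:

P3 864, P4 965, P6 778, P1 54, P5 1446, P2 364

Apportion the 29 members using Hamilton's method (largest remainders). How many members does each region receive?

Standard divisor: 4471 ÷ 29 ≈ 154.172.
Standard quotas: P3 5.604, P4 6.259, P6 5.046, P1 0.350, P5 9.379, P2 2.361.
Lower quotas: P3 5, P4 6, P6 5, P1 0, P5 9, P2 2 (sum 27, leaving 2 seats).
Remainders in descending order: P3 0.604, P5 0.379, P2 0.361, P1 0.350, P4 0.259, P6 0.046.
Largest remainders: P3, P5 receive the extra seats.

P3=6, P4=6, P6=5, P1=0, P5=10, P2=2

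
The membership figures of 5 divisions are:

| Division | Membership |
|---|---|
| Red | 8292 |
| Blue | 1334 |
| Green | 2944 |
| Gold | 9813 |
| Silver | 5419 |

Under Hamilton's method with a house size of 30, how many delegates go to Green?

Standard divisor: 27802 ÷ 30 ≈ 926.733.
Standard quotas: Red 8.9476, Blue 1.4395, Green 3.1767, Gold 10.5888, Silver 5.8474.
Lower quotas: Red 8, Blue 1, Green 3, Gold 10, Silver 5 (sum 27, leaving 3 seats).
Remainders in descending order: Red 0.9476, Silver 0.8474, Gold 0.5888, Blue 0.4395, Green 0.1767.
The surplus seats go to Red, Silver, Gold.
Green receives 3.

3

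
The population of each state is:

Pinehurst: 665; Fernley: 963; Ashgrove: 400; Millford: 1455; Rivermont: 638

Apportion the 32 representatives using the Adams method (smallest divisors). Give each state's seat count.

Pinehurst 5, Fernley 8, Ashgrove 3, Millford 11, Rivermont 5

Standard divisor 4121/32 ≈ 128.781; standard quotas: Pinehurst 5.164, Fernley 7.478, Ashgrove 3.106, Millford 11.298, Rivermont 4.954.
Rounding up gives 6, 8, 4, 12, 5 = 35 seats, so the divisor must be adjusted.
With modified divisor 135: modified quotas Pinehurst 4.926, Fernley 7.133, Ashgrove 2.963, Millford 10.778, Rivermont 4.726.
Rounding up: Pinehurst 5, Fernley 8, Ashgrove 3, Millford 11, Rivermont 5 (total 32).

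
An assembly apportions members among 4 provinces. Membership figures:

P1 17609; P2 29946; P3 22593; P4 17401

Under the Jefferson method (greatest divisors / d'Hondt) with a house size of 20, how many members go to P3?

5

Standard divisor 87549/20 ≈ 4377.45; standard quotas: P1 4.023, P2 6.841, P3 5.161, P4 3.975.
Rounding down gives 4, 6, 5, 3 = 18 seats, so the divisor must be adjusted.
With modified divisor 4000: modified quotas P1 4.402, P2 7.487, P3 5.648, P4 4.350.
Rounding down: P1 4, P2 7, P3 5, P4 4 (total 20).
P3 receives 5.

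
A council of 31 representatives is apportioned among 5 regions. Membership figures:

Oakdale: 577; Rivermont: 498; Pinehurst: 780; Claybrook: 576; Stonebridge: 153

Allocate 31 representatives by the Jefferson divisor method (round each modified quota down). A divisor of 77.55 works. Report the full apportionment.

Oakdale=7; Rivermont=6; Pinehurst=10; Claybrook=7; Stonebridge=1

With modified divisor 77.55: modified quotas Oakdale 7.440, Rivermont 6.422, Pinehurst 10.058, Claybrook 7.427, Stonebridge 1.973.
Rounding down: Oakdale 7, Rivermont 6, Pinehurst 10, Claybrook 7, Stonebridge 1 (total 31).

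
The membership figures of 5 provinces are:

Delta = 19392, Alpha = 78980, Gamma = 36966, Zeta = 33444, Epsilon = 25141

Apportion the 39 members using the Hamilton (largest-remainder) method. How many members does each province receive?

The standard divisor is 193923/39 ≈ 4972.385.
Standard quotas: Delta 3.8999, Alpha 15.8837, Gamma 7.4343, Zeta 6.7259, Epsilon 5.0561.
Lower quotas: Delta 3, Alpha 15, Gamma 7, Zeta 6, Epsilon 5 (sum 36, leaving 3 seats).
Remainders in descending order: Delta 0.8999, Alpha 0.8837, Zeta 0.7259, Gamma 0.4343, Epsilon 0.0561.
The surplus seats go to Delta, Alpha, Zeta.

Delta: 4, Alpha: 16, Gamma: 7, Zeta: 7, Epsilon: 5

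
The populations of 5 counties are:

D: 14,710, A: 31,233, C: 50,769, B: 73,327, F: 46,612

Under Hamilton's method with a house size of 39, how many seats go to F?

The standard divisor is 216651/39 ≈ 5555.154.
Standard quotas: D 2.6480, A 5.6223, C 9.1391, B 13.1998, F 8.3908.
Lower quotas: D 2, A 5, C 9, B 13, F 8 (sum 37, leaving 2 seats).
Remainders in descending order: D 0.6480, A 0.6223, F 0.3908, B 0.1998, C 0.1391.
The surplus seats go to D, A.
F receives 8.

8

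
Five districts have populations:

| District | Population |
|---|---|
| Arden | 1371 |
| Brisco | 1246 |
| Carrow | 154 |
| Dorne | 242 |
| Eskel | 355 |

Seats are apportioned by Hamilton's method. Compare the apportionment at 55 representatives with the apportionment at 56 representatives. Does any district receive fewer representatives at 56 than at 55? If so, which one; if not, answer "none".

Carrow

At 55 seats: Arden 22, Brisco 20, Carrow 3, Dorne 4, Eskel 6.
At 56 seats: Arden 23, Brisco 21, Carrow 2, Dorne 4, Eskel 6.
Carrow drops from 3 to 2.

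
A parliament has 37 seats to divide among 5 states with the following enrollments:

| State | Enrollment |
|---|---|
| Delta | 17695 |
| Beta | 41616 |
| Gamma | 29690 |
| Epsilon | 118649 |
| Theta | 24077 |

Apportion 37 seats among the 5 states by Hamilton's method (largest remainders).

Delta: 3; Beta: 6; Gamma: 5; Epsilon: 19; Theta: 4

Total 231727; standard divisor 231727/37 ≈ 6262.892.
Standard quotas: Delta 2.8254, Beta 6.6449, Gamma 4.7406, Epsilon 18.9448, Theta 3.8444.
Lower quotas: Delta 2, Beta 6, Gamma 4, Epsilon 18, Theta 3 (sum 33, leaving 4 seats).
Remainders in descending order: Epsilon 0.9448, Theta 0.8444, Delta 0.8254, Gamma 0.7406, Beta 0.6449.
Largest remainders: Epsilon, Theta, Delta, Gamma receive the extra seats.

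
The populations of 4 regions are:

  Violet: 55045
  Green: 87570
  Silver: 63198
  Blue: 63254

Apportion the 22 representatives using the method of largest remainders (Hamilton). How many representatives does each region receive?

Violet=5; Green=7; Silver=5; Blue=5

The standard divisor is 269067/22 ≈ 12230.318.
Standard quotas: Violet 4.5007, Green 7.1601, Silver 5.1673, Blue 5.1719.
Lower quotas: Violet 4, Green 7, Silver 5, Blue 5 (sum 21, leaving 1 seat).
Remainders in descending order: Violet 0.5007, Blue 0.1719, Silver 0.1673, Green 0.1601.
Largest remainder: Violet receives the extra seat.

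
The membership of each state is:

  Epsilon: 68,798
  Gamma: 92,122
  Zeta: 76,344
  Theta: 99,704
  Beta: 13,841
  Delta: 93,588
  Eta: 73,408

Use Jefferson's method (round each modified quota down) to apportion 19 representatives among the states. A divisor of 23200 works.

With modified divisor 23200: modified quotas Epsilon 2.965, Gamma 3.971, Zeta 3.291, Theta 4.298, Beta 0.597, Delta 4.034, Eta 3.164.
Rounding down: Epsilon 2, Gamma 3, Zeta 3, Theta 4, Beta 0, Delta 4, Eta 3 (total 19).

Epsilon 2, Gamma 3, Zeta 3, Theta 4, Beta 0, Delta 4, Eta 3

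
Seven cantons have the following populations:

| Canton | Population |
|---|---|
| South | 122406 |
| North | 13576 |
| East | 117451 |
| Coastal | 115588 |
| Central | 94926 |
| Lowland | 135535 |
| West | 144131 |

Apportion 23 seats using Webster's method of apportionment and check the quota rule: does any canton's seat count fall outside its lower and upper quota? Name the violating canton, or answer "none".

none

Standard quotas: South 3.786, North 0.420, East 3.633, Coastal 3.575, Central 2.936, Lowland 4.192, West 4.458.
Webster allocation: South 4, North 0, East 4, Coastal 4, Central 3, Lowland 4, West 4.
Every allocation lies between the lower and upper quota.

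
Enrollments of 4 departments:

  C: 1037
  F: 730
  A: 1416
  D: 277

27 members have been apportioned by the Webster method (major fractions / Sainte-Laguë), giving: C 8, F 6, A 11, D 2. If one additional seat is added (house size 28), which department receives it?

Priority for the next seat is population ÷ (current seats + 0.5).
Priorities: C 122.000, F 112.308, A 123.130, D 110.800.
Highest priority: A.

A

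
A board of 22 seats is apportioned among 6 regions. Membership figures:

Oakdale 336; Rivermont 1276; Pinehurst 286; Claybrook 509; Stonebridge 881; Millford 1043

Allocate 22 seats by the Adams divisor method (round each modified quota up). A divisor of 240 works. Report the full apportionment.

Oakdale 2, Rivermont 6, Pinehurst 2, Claybrook 3, Stonebridge 4, Millford 5

With modified divisor 240: modified quotas Oakdale 1.400, Rivermont 5.317, Pinehurst 1.192, Claybrook 2.121, Stonebridge 3.671, Millford 4.346.
Rounding up: Oakdale 2, Rivermont 6, Pinehurst 2, Claybrook 3, Stonebridge 4, Millford 5 (total 22).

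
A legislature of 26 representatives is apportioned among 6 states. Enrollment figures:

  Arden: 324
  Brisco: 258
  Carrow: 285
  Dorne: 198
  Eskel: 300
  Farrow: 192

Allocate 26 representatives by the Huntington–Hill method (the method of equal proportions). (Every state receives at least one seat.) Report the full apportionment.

With divisor 58: modified quotas Arden 5.586, Brisco 4.448, Carrow 4.914, Dorne 3.414, Eskel 5.172, Farrow 3.310.
Geometric-mean thresholds: Arden √(5·6)=5.477, Brisco √(4·5)=4.472, Carrow √(4·5)=4.472, Dorne √(3·4)=3.464, Eskel √(5·6)=5.477, Farrow √(3·4)=3.464.
Each quota rounded against its threshold gives Arden 6, Brisco 4, Carrow 5, Dorne 3, Eskel 5, Farrow 3 (total 26).

Arden: 6, Brisco: 4, Carrow: 5, Dorne: 3, Eskel: 5, Farrow: 3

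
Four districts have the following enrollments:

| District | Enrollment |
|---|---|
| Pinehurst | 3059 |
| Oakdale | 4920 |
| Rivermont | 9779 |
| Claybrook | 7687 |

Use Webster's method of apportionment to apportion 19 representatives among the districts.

Standard divisor 25445/19 ≈ 1339.211; standard quotas: Pinehurst 2.284, Oakdale 3.674, Rivermont 7.302, Claybrook 5.740.
Rounding to the nearest integer gives Pinehurst 2, Oakdale 4, Rivermont 7, Claybrook 6 — total 19, matching the house size, so no adjustment is needed.

Pinehurst 2, Oakdale 4, Rivermont 7, Claybrook 6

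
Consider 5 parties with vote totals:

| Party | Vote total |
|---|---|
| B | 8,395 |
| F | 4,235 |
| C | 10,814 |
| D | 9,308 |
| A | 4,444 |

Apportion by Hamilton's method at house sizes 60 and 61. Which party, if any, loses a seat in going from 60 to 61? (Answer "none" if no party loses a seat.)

At 60 seats: B 14, F 7, C 17, D 15, A 7.
At 61 seats: B 14, F 7, C 18, D 15, A 7.
No party's allocation decreased.

none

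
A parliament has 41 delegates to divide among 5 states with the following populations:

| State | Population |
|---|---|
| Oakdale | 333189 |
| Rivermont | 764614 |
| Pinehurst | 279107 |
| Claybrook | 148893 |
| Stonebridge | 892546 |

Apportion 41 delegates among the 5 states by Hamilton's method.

Standard divisor: 2418349 ÷ 41 ≈ 58984.122.
Standard quotas: Oakdale 5.6488, Rivermont 12.9630, Pinehurst 4.7319, Claybrook 2.5243, Stonebridge 15.1320.
Lower quotas: Oakdale 5, Rivermont 12, Pinehurst 4, Claybrook 2, Stonebridge 15 (sum 38, leaving 3 seats).
Remainders in descending order: Rivermont 0.9630, Pinehurst 0.7319, Oakdale 0.6488, Claybrook 0.5243, Stonebridge 0.1320.
Largest remainders: Rivermont, Pinehurst, Oakdale receive the extra seats.

Oakdale: 6, Rivermont: 13, Pinehurst: 5, Claybrook: 2, Stonebridge: 15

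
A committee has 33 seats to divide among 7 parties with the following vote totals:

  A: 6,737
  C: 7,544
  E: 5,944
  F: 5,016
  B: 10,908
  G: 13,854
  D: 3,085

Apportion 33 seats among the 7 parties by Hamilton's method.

A 4, C 5, E 4, F 3, B 7, G 8, D 2

The standard divisor is 53088/33 ≈ 1608.727.
Standard quotas: A 4.1878, C 4.6894, E 3.6948, F 3.1180, B 6.7805, G 8.6118, D 1.9177.
Lower quotas: A 4, C 4, E 3, F 3, B 6, G 8, D 1 (sum 29, leaving 4 seats).
Remainders in descending order: D 0.9177, B 0.7805, E 0.6948, C 0.6894, G 0.6118, A 0.1878, F 0.1180.
The surplus seats go to D, B, E, C.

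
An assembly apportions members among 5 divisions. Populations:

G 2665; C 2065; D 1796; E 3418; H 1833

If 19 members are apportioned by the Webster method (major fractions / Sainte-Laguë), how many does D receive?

3

Standard divisor 11777/19 ≈ 619.842; standard quotas: G 4.299, C 3.331, D 2.898, E 5.514, H 2.957.
Rounding to the nearest integer gives G 4, C 3, D 3, E 6, H 3 — total 19, matching the house size, so no adjustment is needed.
D receives 3.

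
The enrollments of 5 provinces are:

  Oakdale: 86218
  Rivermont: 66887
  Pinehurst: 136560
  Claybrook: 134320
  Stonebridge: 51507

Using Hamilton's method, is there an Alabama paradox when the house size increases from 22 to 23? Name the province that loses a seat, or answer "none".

At 22 seats: Oakdale 4, Rivermont 3, Pinehurst 6, Claybrook 6, Stonebridge 3.
At 23 seats: Oakdale 4, Rivermont 3, Pinehurst 7, Claybrook 7, Stonebridge 2.
Stonebridge drops from 3 to 2.

Stonebridge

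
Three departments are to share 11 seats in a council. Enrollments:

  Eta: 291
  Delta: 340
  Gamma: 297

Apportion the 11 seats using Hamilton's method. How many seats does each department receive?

Standard divisor: 928 ÷ 11 ≈ 84.364.
Standard quotas: Eta 3.449, Delta 4.030, Gamma 3.520.
Lower quotas: Eta 3, Delta 4, Gamma 3 (sum 10, leaving 1 seat).
Remainders in descending order: Gamma 0.520, Eta 0.449, Delta 0.030.
The surplus seat goes to Gamma.

Eta 3; Delta 4; Gamma 4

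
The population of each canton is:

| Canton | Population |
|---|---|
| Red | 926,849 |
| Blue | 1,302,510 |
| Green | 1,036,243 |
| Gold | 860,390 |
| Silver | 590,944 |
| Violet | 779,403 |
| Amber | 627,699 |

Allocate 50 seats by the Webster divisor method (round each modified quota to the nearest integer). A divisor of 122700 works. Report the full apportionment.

With modified divisor 122700: modified quotas Red 7.554, Blue 10.615, Green 8.445, Gold 7.012, Silver 4.816, Violet 6.352, Amber 5.116.
Rounding to the nearest integer: Red 8, Blue 11, Green 8, Gold 7, Silver 5, Violet 6, Amber 5 (total 50).

Red=8, Blue=11, Green=8, Gold=7, Silver=5, Violet=6, Amber=5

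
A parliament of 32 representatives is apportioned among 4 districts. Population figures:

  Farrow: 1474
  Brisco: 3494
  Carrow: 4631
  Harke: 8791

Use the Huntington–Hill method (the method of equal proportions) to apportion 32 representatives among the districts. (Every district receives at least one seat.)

Farrow: 3, Brisco: 6, Carrow: 8, Harke: 15

With divisor 585: modified quotas Farrow 2.520, Brisco 5.973, Carrow 7.916, Harke 15.027.
Geometric-mean thresholds: Farrow √(2·3)=2.449, Brisco √(5·6)=5.477, Carrow √(7·8)=7.483, Harke √(15·16)=15.492.
Each quota rounded against its threshold gives Farrow 3, Brisco 6, Carrow 8, Harke 15 (total 32).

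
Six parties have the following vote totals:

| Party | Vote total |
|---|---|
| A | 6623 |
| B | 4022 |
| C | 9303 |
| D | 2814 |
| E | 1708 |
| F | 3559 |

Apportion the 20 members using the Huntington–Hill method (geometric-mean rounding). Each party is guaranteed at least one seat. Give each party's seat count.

A 5, B 3, C 6, D 2, E 1, F 3

With divisor 1444: modified quotas A 4.587, B 2.785, C 6.443, D 1.949, E 1.183, F 2.465.
Geometric-mean thresholds: A √(4·5)=4.472, B √(2·3)=2.449, C √(6·7)=6.481, D √(1·2)=1.414, E √(1·2)=1.414, F √(2·3)=2.449.
Each quota rounded against its threshold gives A 5, B 3, C 6, D 2, E 1, F 3 (total 20).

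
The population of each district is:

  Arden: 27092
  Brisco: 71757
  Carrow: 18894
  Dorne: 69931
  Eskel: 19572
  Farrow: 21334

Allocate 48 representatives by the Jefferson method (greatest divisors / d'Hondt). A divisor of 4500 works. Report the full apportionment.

Arden 6; Brisco 15; Carrow 4; Dorne 15; Eskel 4; Farrow 4

With modified divisor 4500: modified quotas Arden 6.020, Brisco 15.946, Carrow 4.199, Dorne 15.540, Eskel 4.349, Farrow 4.741.
Rounding down: Arden 6, Brisco 15, Carrow 4, Dorne 15, Eskel 4, Farrow 4 (total 48).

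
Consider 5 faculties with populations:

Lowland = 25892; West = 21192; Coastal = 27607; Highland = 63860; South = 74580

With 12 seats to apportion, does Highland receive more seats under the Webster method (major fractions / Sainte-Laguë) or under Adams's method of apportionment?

Webster

Webster: Lowland 1, West 1, Coastal 2, Highland 4, South 4.
Adams: Lowland 2, West 1, Coastal 2, Highland 3, South 4.
Highland gets 4 under Webster and 3 under Adams.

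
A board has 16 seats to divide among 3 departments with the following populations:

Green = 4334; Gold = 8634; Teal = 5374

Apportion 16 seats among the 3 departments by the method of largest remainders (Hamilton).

Standard divisor: 18342 ÷ 16 ≈ 1146.375.
Standard quotas: Green 3.7806, Gold 7.5316, Teal 4.6878.
Lower quotas: Green 3, Gold 7, Teal 4 (sum 14, leaving 2 seats).
Remainders in descending order: Green 0.7806, Teal 0.6878, Gold 0.5316.
Largest remainders: Green, Teal receive the extra seats.

Green: 4, Gold: 7, Teal: 5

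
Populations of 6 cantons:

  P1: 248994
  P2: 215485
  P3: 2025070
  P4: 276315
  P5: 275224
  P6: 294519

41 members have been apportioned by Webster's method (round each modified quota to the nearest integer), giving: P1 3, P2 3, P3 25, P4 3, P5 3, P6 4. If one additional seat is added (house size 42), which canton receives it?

P3

Priority for the next seat is population ÷ (current seats + 0.5).
Priorities: P1 71141.143, P2 61567.143, P3 79414.510, P4 78947.143, P5 78635.429, P6 65448.667.
Highest priority: P3.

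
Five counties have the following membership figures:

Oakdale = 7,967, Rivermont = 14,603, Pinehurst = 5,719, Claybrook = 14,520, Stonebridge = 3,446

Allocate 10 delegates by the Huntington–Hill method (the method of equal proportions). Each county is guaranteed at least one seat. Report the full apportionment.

Oakdale=2, Rivermont=3, Pinehurst=1, Claybrook=3, Stonebridge=1

With divisor 4925: modified quotas Oakdale 1.618, Rivermont 2.965, Pinehurst 1.161, Claybrook 2.948, Stonebridge 0.700.
Geometric-mean thresholds: Oakdale √(1·2)=1.414, Rivermont √(2·3)=2.449, Pinehurst √(1·2)=1.414, Claybrook √(2·3)=2.449, Stonebridge (min 1).
Each quota rounded against its threshold gives Oakdale 2, Rivermont 3, Pinehurst 1, Claybrook 3, Stonebridge 1 (total 10).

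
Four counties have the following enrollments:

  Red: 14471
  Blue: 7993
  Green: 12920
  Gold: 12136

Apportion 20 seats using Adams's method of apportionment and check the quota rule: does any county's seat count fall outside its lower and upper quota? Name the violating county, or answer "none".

Standard quotas: Red 6.090, Blue 3.364, Green 5.438, Gold 5.108.
Adams allocation: Red 6, Blue 4, Green 5, Gold 5.
Every allocation lies between the lower and upper quota.

none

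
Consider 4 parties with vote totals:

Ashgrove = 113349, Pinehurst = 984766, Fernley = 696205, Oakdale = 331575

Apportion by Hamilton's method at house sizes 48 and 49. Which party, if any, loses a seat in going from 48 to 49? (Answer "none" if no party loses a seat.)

Ashgrove

At 48 seats: Ashgrove 3, Pinehurst 22, Fernley 16, Oakdale 7.
At 49 seats: Ashgrove 2, Pinehurst 23, Fernley 16, Oakdale 8.
Ashgrove drops from 3 to 2.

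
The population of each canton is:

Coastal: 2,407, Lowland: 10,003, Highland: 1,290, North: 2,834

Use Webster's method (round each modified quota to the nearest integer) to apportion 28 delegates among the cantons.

Standard divisor 16534/28 ≈ 590.5; standard quotas: Coastal 4.076, Lowland 16.940, Highland 2.185, North 4.799.
Rounding to the nearest integer gives Coastal 4, Lowland 17, Highland 2, North 5 — total 28, matching the house size, so no adjustment is needed.

Coastal 4, Lowland 17, Highland 2, North 5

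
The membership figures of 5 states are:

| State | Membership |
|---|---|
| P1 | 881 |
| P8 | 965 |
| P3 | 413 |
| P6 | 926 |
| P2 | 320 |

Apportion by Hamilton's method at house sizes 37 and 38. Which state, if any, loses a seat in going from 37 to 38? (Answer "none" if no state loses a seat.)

At 37 seats: P1 9, P8 10, P3 4, P6 10, P2 4.
At 38 seats: P1 10, P8 10, P3 5, P6 10, P2 3.
P2 drops from 4 to 3.

P2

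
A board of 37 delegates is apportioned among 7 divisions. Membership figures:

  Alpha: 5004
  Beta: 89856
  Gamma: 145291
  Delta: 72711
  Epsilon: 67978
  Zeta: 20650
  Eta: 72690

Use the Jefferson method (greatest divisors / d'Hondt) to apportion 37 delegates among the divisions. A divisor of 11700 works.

Alpha=0; Beta=7; Gamma=12; Delta=6; Epsilon=5; Zeta=1; Eta=6

With modified divisor 11700: modified quotas Alpha 0.428, Beta 7.680, Gamma 12.418, Delta 6.215, Epsilon 5.810, Zeta 1.765, Eta 6.213.
Rounding down: Alpha 0, Beta 7, Gamma 12, Delta 6, Epsilon 5, Zeta 1, Eta 6 (total 37).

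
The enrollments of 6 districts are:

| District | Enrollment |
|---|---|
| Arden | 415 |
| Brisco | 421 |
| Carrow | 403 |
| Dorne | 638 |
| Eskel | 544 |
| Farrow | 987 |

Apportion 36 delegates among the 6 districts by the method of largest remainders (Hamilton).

Total 3408; standard divisor 3408/36 ≈ 94.667.
Standard quotas: Arden 4.384, Brisco 4.447, Carrow 4.257, Dorne 6.739, Eskel 5.746, Farrow 10.426.
Lower quotas: Arden 4, Brisco 4, Carrow 4, Dorne 6, Eskel 5, Farrow 10 (sum 33, leaving 3 seats).
Remainders in descending order: Eskel 0.746, Dorne 0.739, Brisco 0.447, Farrow 0.426, Arden 0.384, Carrow 0.257.
The surplus seats go to Eskel, Dorne, Brisco.

Arden 4; Brisco 5; Carrow 4; Dorne 7; Eskel 6; Farrow 10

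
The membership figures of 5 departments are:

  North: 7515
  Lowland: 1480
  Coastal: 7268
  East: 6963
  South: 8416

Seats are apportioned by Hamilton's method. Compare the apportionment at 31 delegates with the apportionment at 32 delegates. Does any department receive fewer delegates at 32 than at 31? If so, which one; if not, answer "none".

Lowland

At 31 seats: North 7, Lowland 2, Coastal 7, East 7, South 8.
At 32 seats: North 8, Lowland 1, Coastal 7, East 7, South 9.
Lowland drops from 2 to 1.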